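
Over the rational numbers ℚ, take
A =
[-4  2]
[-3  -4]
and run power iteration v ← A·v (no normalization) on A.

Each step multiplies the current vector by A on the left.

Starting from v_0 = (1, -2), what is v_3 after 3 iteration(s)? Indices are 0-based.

v_0 = (1, -2).
v_1 = A·v_0 = (-8, 5).
v_2 = A·v_1 = (42, 4).
v_3 = A·v_2 = (-160, -142).

v_3 = (-160, -142)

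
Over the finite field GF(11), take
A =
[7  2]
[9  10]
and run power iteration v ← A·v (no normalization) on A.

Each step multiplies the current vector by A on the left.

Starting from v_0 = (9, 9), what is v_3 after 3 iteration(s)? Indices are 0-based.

v_3 = (10, 0)

v_0 = (9, 9).
v_1 = A·v_0 = (4, 6).
v_2 = A·v_1 = (7, 8).
v_3 = A·v_2 = (10, 0).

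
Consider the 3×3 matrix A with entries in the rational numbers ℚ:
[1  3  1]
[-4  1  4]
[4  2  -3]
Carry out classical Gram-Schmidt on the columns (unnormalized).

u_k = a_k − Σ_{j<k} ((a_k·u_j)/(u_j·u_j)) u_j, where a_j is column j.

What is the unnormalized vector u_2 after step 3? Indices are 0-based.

Step 1: u_0 = a_0 = (1, -4, 4).
Step 2: u_1 = a_1 − (7/33)·u_0 = (92/33, 61/33, 38/33).
Step 3: u_2 = a_2 − (-9/11)·u_0 − (222/413)·u_1 = (132/413, -110/413, -143/413).

u_2 = (132/413, -110/413, -143/413)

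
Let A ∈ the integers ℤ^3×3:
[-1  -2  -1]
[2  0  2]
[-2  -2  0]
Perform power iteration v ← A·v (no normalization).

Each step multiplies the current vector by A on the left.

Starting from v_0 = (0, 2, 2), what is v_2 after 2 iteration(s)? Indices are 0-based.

v_0 = (0, 2, 2).
v_1 = A·v_0 = (-6, 4, -4).
v_2 = A·v_1 = (2, -20, 4).

v_2 = (2, -20, 4)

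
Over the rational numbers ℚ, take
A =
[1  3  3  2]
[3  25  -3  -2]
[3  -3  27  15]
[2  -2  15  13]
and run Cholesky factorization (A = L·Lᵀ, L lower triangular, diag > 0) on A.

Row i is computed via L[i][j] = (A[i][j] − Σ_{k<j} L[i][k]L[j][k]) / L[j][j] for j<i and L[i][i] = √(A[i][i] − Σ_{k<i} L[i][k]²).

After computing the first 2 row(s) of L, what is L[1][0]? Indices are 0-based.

L[1][0] = 3

Step 1: L[0][0] = √(1) = 1.
  L[1][0] = (3) / L[0][0] = 3.
Step 2: L[1][1] = √(16) = 4.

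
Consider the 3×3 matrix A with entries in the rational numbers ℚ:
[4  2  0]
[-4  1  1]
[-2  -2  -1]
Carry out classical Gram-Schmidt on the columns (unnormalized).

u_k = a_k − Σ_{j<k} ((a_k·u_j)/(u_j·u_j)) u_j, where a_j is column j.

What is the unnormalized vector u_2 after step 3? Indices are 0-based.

Step 1: u_0 = a_0 = (4, -4, -2).
Step 2: u_1 = a_1 − (2/9)·u_0 = (10/9, 17/9, -14/9).
Step 3: u_2 = a_2 − (-1/18)·u_0 − (31/65)·u_1 = (-4/13, -8/65, -24/65).

u_2 = (-4/13, -8/65, -24/65)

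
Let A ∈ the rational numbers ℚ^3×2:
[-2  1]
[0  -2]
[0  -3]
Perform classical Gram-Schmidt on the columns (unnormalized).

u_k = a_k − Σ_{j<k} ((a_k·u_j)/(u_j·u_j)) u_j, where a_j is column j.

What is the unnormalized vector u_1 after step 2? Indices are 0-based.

Step 1: u_0 = a_0 = (-2, 0, 0).
Step 2: u_1 = a_1 − (-1/2)·u_0 = (0, -2, -3).

u_1 = (0, -2, -3)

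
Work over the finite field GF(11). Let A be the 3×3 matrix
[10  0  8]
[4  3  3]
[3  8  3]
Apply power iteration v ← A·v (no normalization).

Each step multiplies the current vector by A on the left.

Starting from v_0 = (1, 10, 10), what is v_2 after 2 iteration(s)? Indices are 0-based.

v_2 = (0, 0, 10)

v_0 = (1, 10, 10).
v_1 = A·v_0 = (2, 9, 3).
v_2 = A·v_1 = (0, 0, 10).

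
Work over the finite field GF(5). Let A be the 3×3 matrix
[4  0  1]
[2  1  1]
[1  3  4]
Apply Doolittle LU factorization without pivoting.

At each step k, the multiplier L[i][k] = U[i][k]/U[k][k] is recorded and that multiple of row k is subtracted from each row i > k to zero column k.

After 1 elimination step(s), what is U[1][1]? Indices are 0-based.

k=0: U[0][0]=4
  eliminate (1,0): mult=3, new row 1: (0, 1, 3); set L[1][0]=3
  eliminate (2,0): mult=4, new row 2: (0, 3, 0); set L[2][0]=4

U[1][1] = 1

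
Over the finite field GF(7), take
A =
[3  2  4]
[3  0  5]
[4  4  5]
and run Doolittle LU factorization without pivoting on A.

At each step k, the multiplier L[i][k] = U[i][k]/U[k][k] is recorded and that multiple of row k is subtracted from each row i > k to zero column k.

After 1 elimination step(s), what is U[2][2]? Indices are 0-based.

U[2][2] = 2

k=0: U[0][0]=3
  eliminate (1,0): mult=1, new row 1: (0, 5, 1); set L[1][0]=1
  eliminate (2,0): mult=6, new row 2: (0, 6, 2); set L[2][0]=6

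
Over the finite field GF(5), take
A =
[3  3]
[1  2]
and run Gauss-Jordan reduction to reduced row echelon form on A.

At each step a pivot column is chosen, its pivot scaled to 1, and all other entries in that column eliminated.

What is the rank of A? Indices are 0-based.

rank = 2

step 1: normalize row 0 (÷3) = (1, 1)
  row 1: subtract 1×row0 = (0, 1)
step 2: normalize row 1 (÷1) = (0, 1)
  row 0: subtract 1×row1 = (1, 0)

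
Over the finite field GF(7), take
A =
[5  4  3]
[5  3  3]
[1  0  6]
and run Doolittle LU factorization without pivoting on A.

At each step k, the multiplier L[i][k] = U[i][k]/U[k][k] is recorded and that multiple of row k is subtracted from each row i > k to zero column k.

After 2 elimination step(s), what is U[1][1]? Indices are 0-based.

k=0: U[0][0]=5
  eliminate (1,0): mult=1, new row 1: (0, 6, 0); set L[1][0]=1
  eliminate (2,0): mult=3, new row 2: (0, 2, 4); set L[2][0]=3
k=1: U[1][1]=6
  eliminate (2,1): mult=5, new row 2: (0, 0, 4); set L[2][1]=5

U[1][1] = 6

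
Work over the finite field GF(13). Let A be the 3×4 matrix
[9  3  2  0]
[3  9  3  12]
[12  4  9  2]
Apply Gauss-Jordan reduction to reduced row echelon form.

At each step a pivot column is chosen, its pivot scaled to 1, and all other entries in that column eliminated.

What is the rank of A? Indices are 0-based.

rank = 3

step 1: normalize row 0 (÷9) = (1, 9, 6, 0)
  row 1: subtract 3×row0 = (0, 8, 11, 12)
  row 2: subtract 12×row0 = (0, 0, 2, 2)
step 2: normalize row 1 (÷8) = (0, 1, 3, 8)
  row 0: subtract 9×row1 = (1, 0, 5, 6)
step 3: normalize row 2 (÷2) = (0, 0, 1, 1)
  row 0: subtract 5×row2 = (1, 0, 0, 1)
  row 1: subtract 3×row2 = (0, 1, 0, 5)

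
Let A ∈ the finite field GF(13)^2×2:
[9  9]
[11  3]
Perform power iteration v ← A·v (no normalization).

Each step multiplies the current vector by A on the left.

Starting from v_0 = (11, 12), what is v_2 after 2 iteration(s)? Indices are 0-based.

v_2 = (0, 5)

v_0 = (11, 12).
v_1 = A·v_0 = (12, 1).
v_2 = A·v_1 = (0, 5).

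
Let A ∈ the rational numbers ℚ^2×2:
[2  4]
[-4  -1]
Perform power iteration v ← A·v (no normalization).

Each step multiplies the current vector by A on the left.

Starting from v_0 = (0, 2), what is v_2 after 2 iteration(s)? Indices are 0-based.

v_2 = (8, -30)

v_0 = (0, 2).
v_1 = A·v_0 = (8, -2).
v_2 = A·v_1 = (8, -30).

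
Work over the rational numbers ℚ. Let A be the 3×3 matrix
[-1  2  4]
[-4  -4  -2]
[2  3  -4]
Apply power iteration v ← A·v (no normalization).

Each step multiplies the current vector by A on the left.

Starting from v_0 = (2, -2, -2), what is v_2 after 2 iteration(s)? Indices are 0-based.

v_0 = (2, -2, -2).
v_1 = A·v_0 = (-14, 4, 6).
v_2 = A·v_1 = (46, 28, -40).

v_2 = (46, 28, -40)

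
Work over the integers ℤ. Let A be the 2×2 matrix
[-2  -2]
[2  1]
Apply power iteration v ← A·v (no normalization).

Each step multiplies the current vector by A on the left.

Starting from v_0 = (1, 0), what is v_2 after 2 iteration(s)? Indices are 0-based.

v_0 = (1, 0).
v_1 = A·v_0 = (-2, 2).
v_2 = A·v_1 = (0, -2).

v_2 = (0, -2)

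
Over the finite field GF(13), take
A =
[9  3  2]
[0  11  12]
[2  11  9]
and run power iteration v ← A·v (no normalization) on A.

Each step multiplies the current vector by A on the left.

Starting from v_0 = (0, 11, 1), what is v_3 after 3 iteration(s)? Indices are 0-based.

v_3 = (10, 0, 1)

v_0 = (0, 11, 1).
v_1 = A·v_0 = (9, 3, 0).
v_2 = A·v_1 = (12, 7, 12).
v_3 = A·v_2 = (10, 0, 1).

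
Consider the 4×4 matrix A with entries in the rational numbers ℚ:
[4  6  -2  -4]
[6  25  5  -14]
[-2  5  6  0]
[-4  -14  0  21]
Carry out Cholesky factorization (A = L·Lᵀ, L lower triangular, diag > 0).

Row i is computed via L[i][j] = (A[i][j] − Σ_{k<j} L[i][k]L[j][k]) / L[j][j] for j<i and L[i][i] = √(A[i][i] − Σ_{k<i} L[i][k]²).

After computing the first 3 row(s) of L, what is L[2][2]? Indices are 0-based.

L[2][2] = 1

Step 1: L[0][0] = √(4) = 2.
  L[1][0] = (6) / L[0][0] = 3.
Step 2: L[1][1] = √(16) = 4.
  L[2][0] = (-2) / L[0][0] = -1.
  L[2][1] = (8) / L[1][1] = 2.
Step 3: L[2][2] = √(1) = 1.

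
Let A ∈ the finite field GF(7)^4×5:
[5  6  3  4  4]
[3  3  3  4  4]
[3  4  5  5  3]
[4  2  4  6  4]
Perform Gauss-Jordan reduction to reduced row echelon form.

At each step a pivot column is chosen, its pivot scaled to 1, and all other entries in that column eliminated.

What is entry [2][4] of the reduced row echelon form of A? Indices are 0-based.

M[2][4] = 4

[1] R0 /= 5  ⇒  (1, 4, 2, 5, 5)
     R1 -= 3·R0  ⇒  (0, 5, 4, 3, 3)
     R2 -= 3·R0  ⇒  (0, 6, 6, 4, 2)
     R3 -= 4·R0  ⇒  (0, 0, 3, 0, 5)
[2] R1 /= 5  ⇒  (0, 1, 5, 2, 2)
     R0 -= 4·R1  ⇒  (1, 0, 3, 4, 4)
     R2 -= 6·R1  ⇒  (0, 0, 4, 6, 4)
[3] R2 /= 4  ⇒  (0, 0, 1, 5, 1)
     R0 -= 3·R2  ⇒  (1, 0, 0, 3, 1)
     R1 -= 5·R2  ⇒  (0, 1, 0, 5, 4)
     R3 -= 3·R2  ⇒  (0, 0, 0, 6, 2)
[4] R3 /= 6  ⇒  (0, 0, 0, 1, 5)
     R0 -= 3·R3  ⇒  (1, 0, 0, 0, 0)
     R1 -= 5·R3  ⇒  (0, 1, 0, 0, 0)
     R2 -= 5·R3  ⇒  (0, 0, 1, 0, 4)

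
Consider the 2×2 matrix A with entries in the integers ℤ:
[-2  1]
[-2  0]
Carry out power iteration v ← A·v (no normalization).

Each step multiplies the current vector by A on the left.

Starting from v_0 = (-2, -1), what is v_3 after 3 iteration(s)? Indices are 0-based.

v_0 = (-2, -1).
v_1 = A·v_0 = (3, 4).
v_2 = A·v_1 = (-2, -6).
v_3 = A·v_2 = (-2, 4).

v_3 = (-2, 4)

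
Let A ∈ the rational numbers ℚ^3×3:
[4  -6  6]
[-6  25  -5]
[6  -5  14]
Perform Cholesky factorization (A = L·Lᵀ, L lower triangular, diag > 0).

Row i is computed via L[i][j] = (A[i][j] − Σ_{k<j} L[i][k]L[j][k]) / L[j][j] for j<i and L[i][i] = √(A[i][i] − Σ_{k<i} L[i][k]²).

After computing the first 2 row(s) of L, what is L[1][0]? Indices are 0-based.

L[1][0] = -3

Step 1: L[0][0] = √(4) = 2.
  L[1][0] = (-6) / L[0][0] = -3.
Step 2: L[1][1] = √(16) = 4.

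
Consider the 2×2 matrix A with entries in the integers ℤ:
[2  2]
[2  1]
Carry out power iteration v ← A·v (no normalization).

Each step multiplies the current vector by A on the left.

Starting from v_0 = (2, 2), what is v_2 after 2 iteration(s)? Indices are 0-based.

v_2 = (28, 22)

v_0 = (2, 2).
v_1 = A·v_0 = (8, 6).
v_2 = A·v_1 = (28, 22).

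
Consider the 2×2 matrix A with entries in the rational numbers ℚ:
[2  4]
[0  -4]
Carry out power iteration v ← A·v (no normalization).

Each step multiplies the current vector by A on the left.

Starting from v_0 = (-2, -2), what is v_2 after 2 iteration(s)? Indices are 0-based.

v_0 = (-2, -2).
v_1 = A·v_0 = (-12, 8).
v_2 = A·v_1 = (8, -32).

v_2 = (8, -32)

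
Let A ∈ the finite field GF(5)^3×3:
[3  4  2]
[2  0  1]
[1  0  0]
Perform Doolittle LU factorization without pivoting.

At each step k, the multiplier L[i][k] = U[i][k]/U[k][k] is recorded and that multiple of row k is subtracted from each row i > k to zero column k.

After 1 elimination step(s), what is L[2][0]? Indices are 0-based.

[col 0] pivot 3
  R1 -= 4*R0 → (0, 4, 3)  (L[1][0] := 4)
  R2 -= 2*R0 → (0, 2, 1)  (L[2][0] := 2)

L[2][0] = 2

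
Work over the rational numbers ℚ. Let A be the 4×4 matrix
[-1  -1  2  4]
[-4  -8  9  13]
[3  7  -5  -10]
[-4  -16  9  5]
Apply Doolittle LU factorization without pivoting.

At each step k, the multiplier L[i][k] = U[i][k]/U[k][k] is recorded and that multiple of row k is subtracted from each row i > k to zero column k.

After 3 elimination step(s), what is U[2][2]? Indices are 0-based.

U[2][2] = 2

[col 0] pivot -1
  R1 -= 4*R0 → (0, -4, 1, -3)  (L[1][0] := 4)
  R2 -= -3*R0 → (0, 4, 1, 2)  (L[2][0] := -3)
  R3 -= 4*R0 → (0, -12, 1, -11)  (L[3][0] := 4)
[col 1] pivot -4
  R2 -= -1*R1 → (0, 0, 2, -1)  (L[2][1] := -1)
  R3 -= 3*R1 → (0, 0, -2, -2)  (L[3][1] := 3)
[col 2] pivot 2
  R3 -= -1*R2 → (0, 0, 0, -3)  (L[3][2] := -1)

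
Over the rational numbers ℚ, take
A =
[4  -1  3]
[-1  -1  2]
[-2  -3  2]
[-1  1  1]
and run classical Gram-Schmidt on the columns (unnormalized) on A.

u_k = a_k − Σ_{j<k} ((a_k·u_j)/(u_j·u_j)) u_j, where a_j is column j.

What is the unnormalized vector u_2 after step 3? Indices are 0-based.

u_2 = (23/26, 37/26, -1/26, 57/26)

Step 1: u_0 = a_0 = (4, -1, -2, -1).
Step 2: u_1 = a_1 − (1/11)·u_0 = (-15/11, -10/11, -31/11, 12/11).
Step 3: u_2 = a_2 − (5/22)·u_0 − (-23/26)·u_1 = (23/26, 37/26, -1/26, 57/26).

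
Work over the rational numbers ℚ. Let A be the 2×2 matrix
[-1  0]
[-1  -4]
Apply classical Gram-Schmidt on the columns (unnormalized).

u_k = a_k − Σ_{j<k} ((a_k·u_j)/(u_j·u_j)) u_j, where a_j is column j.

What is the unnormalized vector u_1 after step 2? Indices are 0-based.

Step 1: u_0 = a_0 = (-1, -1).
Step 2: u_1 = a_1 − (2)·u_0 = (2, -2).

u_1 = (2, -2)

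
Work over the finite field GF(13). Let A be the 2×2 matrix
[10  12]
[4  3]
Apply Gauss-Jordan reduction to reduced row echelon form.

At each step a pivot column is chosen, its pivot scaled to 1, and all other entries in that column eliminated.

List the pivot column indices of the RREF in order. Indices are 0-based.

pivot(0,0)=10: scale R0 → (1, 9)
  clear (1,0): R1 −= (4)R0 → (0, 6)
pivot(1,1)=6: scale R1 → (0, 1)
  clear (0,1): R0 −= (9)R1 → (1, 0)

pivot columns: 0, 1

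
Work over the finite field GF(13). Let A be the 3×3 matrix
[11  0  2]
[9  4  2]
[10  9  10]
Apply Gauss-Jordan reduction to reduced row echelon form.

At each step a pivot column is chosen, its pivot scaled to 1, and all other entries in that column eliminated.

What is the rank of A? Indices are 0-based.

[1] R0 /= 11  ⇒  (1, 0, 12)
     R1 -= 9·R0  ⇒  (0, 4, 11)
     R2 -= 10·R0  ⇒  (0, 9, 7)
[2] R1 /= 4  ⇒  (0, 1, 6)
     R2 -= 9·R1  ⇒  (0, 0, 5)
[3] R2 /= 5  ⇒  (0, 0, 1)
     R0 -= 12·R2  ⇒  (1, 0, 0)
     R1 -= 6·R2  ⇒  (0, 1, 0)

rank = 3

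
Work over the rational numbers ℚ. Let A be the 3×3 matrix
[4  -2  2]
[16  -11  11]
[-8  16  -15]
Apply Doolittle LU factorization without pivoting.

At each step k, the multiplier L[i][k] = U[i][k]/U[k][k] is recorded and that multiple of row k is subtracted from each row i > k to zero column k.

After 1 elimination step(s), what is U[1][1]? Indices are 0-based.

U[1][1] = -3

[col 0] pivot 4
  R1 -= 4*R0 → (0, -3, 3)  (L[1][0] := 4)
  R2 -= -2*R0 → (0, 12, -11)  (L[2][0] := -2)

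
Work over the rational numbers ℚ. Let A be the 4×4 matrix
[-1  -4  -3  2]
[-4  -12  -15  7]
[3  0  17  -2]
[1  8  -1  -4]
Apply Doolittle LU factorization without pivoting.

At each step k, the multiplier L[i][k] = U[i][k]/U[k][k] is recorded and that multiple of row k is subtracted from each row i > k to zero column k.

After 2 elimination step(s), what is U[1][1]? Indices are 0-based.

[col 0] pivot -1
  R1 -= 4*R0 → (0, 4, -3, -1)  (L[1][0] := 4)
  R2 -= -3*R0 → (0, -12, 8, 4)  (L[2][0] := -3)
  R3 -= -1*R0 → (0, 4, -4, -2)  (L[3][0] := -1)
[col 1] pivot 4
  R2 -= -3*R1 → (0, 0, -1, 1)  (L[2][1] := -3)
  R3 -= 1*R1 → (0, 0, -1, -1)  (L[3][1] := 1)

U[1][1] = 4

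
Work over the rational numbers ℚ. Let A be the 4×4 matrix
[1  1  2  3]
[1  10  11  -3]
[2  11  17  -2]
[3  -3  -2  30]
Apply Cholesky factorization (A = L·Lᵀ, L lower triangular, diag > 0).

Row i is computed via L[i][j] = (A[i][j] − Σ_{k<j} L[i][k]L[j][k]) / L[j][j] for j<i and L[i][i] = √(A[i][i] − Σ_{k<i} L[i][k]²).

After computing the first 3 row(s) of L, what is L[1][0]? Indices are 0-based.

L[1][0] = 1

Step 1: L[0][0] = √(1) = 1.
  L[1][0] = (1) / L[0][0] = 1.
Step 2: L[1][1] = √(9) = 3.
  L[2][0] = (2) / L[0][0] = 2.
  L[2][1] = (9) / L[1][1] = 3.
Step 3: L[2][2] = √(4) = 2.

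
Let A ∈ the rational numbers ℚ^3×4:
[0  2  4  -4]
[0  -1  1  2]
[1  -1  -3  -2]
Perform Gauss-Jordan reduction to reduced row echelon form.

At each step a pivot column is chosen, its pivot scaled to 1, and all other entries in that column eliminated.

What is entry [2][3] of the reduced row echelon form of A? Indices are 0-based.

pivot(0,0): swap R0↔R2
pivot(0,0)=1: scale R0 → (1, -1, -3, -2)
pivot(1,1)=-1: scale R1 → (0, 1, -1, -2)
  clear (0,1): R0 −= (-1)R1 → (1, 0, -4, -4)
  clear (2,1): R2 −= (2)R1 → (0, 0, 6, 0)
pivot(2,2)=6: scale R2 → (0, 0, 1, 0)
  clear (0,2): R0 −= (-4)R2 → (1, 0, 0, -4)
  clear (1,2): R1 −= (-1)R2 → (0, 1, 0, -2)

M[2][3] = 0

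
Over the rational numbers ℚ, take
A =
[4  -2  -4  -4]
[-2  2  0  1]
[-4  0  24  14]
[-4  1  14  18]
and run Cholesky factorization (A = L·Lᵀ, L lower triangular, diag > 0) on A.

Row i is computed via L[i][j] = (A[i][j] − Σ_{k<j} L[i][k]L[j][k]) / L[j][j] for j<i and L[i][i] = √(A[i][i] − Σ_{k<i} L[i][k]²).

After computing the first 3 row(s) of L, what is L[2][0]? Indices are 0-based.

L[2][0] = -2

Step 1: L[0][0] = √(4) = 2.
  L[1][0] = (-2) / L[0][0] = -1.
Step 2: L[1][1] = √(1) = 1.
  L[2][0] = (-4) / L[0][0] = -2.
  L[2][1] = (-2) / L[1][1] = -2.
Step 3: L[2][2] = √(16) = 4.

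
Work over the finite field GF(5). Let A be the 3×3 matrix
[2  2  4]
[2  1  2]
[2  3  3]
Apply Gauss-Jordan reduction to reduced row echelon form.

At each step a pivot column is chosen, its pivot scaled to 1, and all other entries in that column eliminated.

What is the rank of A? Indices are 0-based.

rank = 3

[1] R0 /= 2  ⇒  (1, 1, 2)
     R1 -= 2·R0  ⇒  (0, 4, 3)
     R2 -= 2·R0  ⇒  (0, 1, 4)
[2] R1 /= 4  ⇒  (0, 1, 2)
     R0 -= 1·R1  ⇒  (1, 0, 0)
     R2 -= 1·R1  ⇒  (0, 0, 2)
[3] R2 /= 2  ⇒  (0, 0, 1)
     R1 -= 2·R2  ⇒  (0, 1, 0)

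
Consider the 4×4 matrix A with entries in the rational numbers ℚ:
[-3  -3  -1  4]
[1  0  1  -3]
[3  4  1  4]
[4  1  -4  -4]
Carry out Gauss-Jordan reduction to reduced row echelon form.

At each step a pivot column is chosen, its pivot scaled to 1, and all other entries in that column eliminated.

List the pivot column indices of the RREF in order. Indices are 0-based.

pivot columns: 0, 1, 2, 3

pivot(0,0)=-3: scale R0 → (1, 1, 1/3, -4/3)
  clear (1,0): R1 −= (1)R0 → (0, -1, 2/3, -5/3)
  clear (2,0): R2 −= (3)R0 → (0, 1, 0, 8)
  clear (3,0): R3 −= (4)R0 → (0, -3, -16/3, 4/3)
pivot(1,1)=-1: scale R1 → (0, 1, -2/3, 5/3)
  clear (0,1): R0 −= (1)R1 → (1, 0, 1, -3)
  clear (2,1): R2 −= (1)R1 → (0, 0, 2/3, 19/3)
  clear (3,1): R3 −= (-3)R1 → (0, 0, -22/3, 19/3)
pivot(2,2)=2/3: scale R2 → (0, 0, 1, 19/2)
  clear (0,2): R0 −= (1)R2 → (1, 0, 0, -25/2)
  clear (1,2): R1 −= (-2/3)R2 → (0, 1, 0, 8)
  clear (3,2): R3 −= (-22/3)R2 → (0, 0, 0, 76)
pivot(3,3)=76: scale R3 → (0, 0, 0, 1)
  clear (0,3): R0 −= (-25/2)R3 → (1, 0, 0, 0)
  clear (1,3): R1 −= (8)R3 → (0, 1, 0, 0)
  clear (2,3): R2 −= (19/2)R3 → (0, 0, 1, 0)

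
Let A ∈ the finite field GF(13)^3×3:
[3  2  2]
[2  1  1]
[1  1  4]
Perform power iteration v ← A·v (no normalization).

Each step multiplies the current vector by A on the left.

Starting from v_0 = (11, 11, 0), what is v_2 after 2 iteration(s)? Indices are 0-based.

v_0 = (11, 11, 0).
v_1 = A·v_0 = (3, 7, 9).
v_2 = A·v_1 = (2, 9, 7).

v_2 = (2, 9, 7)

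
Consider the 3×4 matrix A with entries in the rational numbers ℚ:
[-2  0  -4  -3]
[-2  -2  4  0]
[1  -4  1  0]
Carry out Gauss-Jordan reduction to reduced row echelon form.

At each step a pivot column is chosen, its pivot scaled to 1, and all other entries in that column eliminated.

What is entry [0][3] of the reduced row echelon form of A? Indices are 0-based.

M[0][3] = 21/34

pivot(0,0)=-2: scale R0 → (1, 0, 2, 3/2)
  clear (1,0): R1 −= (-2)R0 → (0, -2, 8, 3)
  clear (2,0): R2 −= (1)R0 → (0, -4, -1, -3/2)
pivot(1,1)=-2: scale R1 → (0, 1, -4, -3/2)
  clear (2,1): R2 −= (-4)R1 → (0, 0, -17, -15/2)
pivot(2,2)=-17: scale R2 → (0, 0, 1, 15/34)
  clear (0,2): R0 −= (2)R2 → (1, 0, 0, 21/34)
  clear (1,2): R1 −= (-4)R2 → (0, 1, 0, 9/34)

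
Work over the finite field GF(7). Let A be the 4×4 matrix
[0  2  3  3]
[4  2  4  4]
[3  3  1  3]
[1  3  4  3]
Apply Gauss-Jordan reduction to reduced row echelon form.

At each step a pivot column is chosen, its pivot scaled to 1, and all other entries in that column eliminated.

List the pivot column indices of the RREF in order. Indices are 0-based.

pivot(0,0): swap R0↔R1
pivot(0,0)=4: scale R0 → (1, 4, 1, 1)
  clear (2,0): R2 −= (3)R0 → (0, 5, 5, 0)
  clear (3,0): R3 −= (1)R0 → (0, 6, 3, 2)
pivot(1,1)=2: scale R1 → (0, 1, 5, 5)
  clear (0,1): R0 −= (4)R1 → (1, 0, 2, 2)
  clear (2,1): R2 −= (5)R1 → (0, 0, 1, 3)
  clear (3,1): R3 −= (6)R1 → (0, 0, 1, 0)
pivot(2,2)=1: scale R2 → (0, 0, 1, 3)
  clear (0,2): R0 −= (2)R2 → (1, 0, 0, 3)
  clear (1,2): R1 −= (5)R2 → (0, 1, 0, 4)
  clear (3,2): R3 −= (1)R2 → (0, 0, 0, 4)
pivot(3,3)=4: scale R3 → (0, 0, 0, 1)
  clear (0,3): R0 −= (3)R3 → (1, 0, 0, 0)
  clear (1,3): R1 −= (4)R3 → (0, 1, 0, 0)
  clear (2,3): R2 −= (3)R3 → (0, 0, 1, 0)

pivot columns: 0, 1, 2, 3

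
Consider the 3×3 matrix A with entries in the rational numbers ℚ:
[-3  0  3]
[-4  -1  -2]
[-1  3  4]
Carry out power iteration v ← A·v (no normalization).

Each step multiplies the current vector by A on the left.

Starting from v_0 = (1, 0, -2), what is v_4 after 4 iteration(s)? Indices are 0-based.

v_4 = (405, 216, 297)

v_0 = (1, 0, -2).
v_1 = A·v_0 = (-9, 0, -9).
v_2 = A·v_1 = (0, 54, -27).
v_3 = A·v_2 = (-81, 0, 54).
v_4 = A·v_3 = (405, 216, 297).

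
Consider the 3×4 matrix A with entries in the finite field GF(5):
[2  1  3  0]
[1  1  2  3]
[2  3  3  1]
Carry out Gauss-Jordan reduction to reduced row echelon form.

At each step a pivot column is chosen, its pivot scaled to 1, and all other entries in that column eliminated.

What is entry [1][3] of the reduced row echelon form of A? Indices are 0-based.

pivot(0,0)=2: scale R0 → (1, 3, 4, 0)
  clear (1,0): R1 −= (1)R0 → (0, 3, 3, 3)
  clear (2,0): R2 −= (2)R0 → (0, 2, 0, 1)
pivot(1,1)=3: scale R1 → (0, 1, 1, 1)
  clear (0,1): R0 −= (3)R1 → (1, 0, 1, 2)
  clear (2,1): R2 −= (2)R1 → (0, 0, 3, 4)
pivot(2,2)=3: scale R2 → (0, 0, 1, 3)
  clear (0,2): R0 −= (1)R2 → (1, 0, 0, 4)
  clear (1,2): R1 −= (1)R2 → (0, 1, 0, 3)

M[1][3] = 3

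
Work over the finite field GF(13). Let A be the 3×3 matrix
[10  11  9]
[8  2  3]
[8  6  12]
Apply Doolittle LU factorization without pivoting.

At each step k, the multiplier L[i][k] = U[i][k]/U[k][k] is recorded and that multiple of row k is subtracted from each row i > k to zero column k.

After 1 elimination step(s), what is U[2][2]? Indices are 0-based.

k=0: U[0][0]=10
  eliminate (1,0): mult=6, new row 1: (0, 1, 1); set L[1][0]=6
  eliminate (2,0): mult=6, new row 2: (0, 5, 10); set L[2][0]=6

U[2][2] = 10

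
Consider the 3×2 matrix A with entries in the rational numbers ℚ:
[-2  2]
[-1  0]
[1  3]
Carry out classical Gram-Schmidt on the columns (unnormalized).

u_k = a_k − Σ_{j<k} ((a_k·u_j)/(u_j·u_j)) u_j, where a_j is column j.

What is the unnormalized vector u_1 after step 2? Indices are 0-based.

Step 1: u_0 = a_0 = (-2, -1, 1).
Step 2: u_1 = a_1 − (-1/6)·u_0 = (5/3, -1/6, 19/6).

u_1 = (5/3, -1/6, 19/6)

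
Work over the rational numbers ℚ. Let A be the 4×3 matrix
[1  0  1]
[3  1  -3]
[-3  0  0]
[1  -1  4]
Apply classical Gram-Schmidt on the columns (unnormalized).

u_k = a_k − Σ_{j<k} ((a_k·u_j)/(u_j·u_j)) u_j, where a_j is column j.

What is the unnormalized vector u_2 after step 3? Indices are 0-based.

u_2 = (5/6, 1/6, 1/2, 1/6)

Step 1: u_0 = a_0 = (1, 3, -3, 1).
Step 2: u_1 = a_1 − (1/10)·u_0 = (-1/10, 7/10, 3/10, -11/10).
Step 3: u_2 = a_2 − (-1/5)·u_0 − (-11/3)·u_1 = (5/6, 1/6, 1/2, 1/6).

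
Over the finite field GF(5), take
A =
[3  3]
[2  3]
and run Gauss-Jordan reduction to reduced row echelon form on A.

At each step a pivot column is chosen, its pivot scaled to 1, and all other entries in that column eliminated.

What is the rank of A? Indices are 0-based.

rank = 2

step 1: normalize row 0 (÷3) = (1, 1)
  row 1: subtract 2×row0 = (0, 1)
step 2: normalize row 1 (÷1) = (0, 1)
  row 0: subtract 1×row1 = (1, 0)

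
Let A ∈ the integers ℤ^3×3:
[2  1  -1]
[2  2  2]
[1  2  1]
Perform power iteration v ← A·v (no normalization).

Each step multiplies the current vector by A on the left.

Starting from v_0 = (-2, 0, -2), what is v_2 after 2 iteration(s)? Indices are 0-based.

v_2 = (-8, -28, -22)

v_0 = (-2, 0, -2).
v_1 = A·v_0 = (-2, -8, -4).
v_2 = A·v_1 = (-8, -28, -22).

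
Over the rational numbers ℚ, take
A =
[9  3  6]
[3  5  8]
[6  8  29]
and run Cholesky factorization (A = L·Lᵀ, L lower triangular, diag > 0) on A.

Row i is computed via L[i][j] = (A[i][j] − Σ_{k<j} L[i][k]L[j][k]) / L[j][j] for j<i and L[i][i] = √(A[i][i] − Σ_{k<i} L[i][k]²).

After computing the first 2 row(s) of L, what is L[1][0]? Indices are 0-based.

L[1][0] = 1

Step 1: L[0][0] = √(9) = 3.
  L[1][0] = (3) / L[0][0] = 1.
Step 2: L[1][1] = √(4) = 2.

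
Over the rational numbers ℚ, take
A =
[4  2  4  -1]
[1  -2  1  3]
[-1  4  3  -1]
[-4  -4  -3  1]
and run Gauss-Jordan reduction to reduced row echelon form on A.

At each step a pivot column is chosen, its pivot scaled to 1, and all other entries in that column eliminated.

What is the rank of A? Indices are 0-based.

pivot(0,0)=4: scale R0 → (1, 1/2, 1, -1/4)
  clear (1,0): R1 −= (1)R0 → (0, -5/2, 0, 13/4)
  clear (2,0): R2 −= (-1)R0 → (0, 9/2, 4, -5/4)
  clear (3,0): R3 −= (-4)R0 → (0, -2, 1, 0)
pivot(1,1)=-5/2: scale R1 → (0, 1, 0, -13/10)
  clear (0,1): R0 −= (1/2)R1 → (1, 0, 1, 2/5)
  clear (2,1): R2 −= (9/2)R1 → (0, 0, 4, 23/5)
  clear (3,1): R3 −= (-2)R1 → (0, 0, 1, -13/5)
pivot(2,2)=4: scale R2 → (0, 0, 1, 23/20)
  clear (0,2): R0 −= (1)R2 → (1, 0, 0, -3/4)
  clear (3,2): R3 −= (1)R2 → (0, 0, 0, -15/4)
pivot(3,3)=-15/4: scale R3 → (0, 0, 0, 1)
  clear (0,3): R0 −= (-3/4)R3 → (1, 0, 0, 0)
  clear (1,3): R1 −= (-13/10)R3 → (0, 1, 0, 0)
  clear (2,3): R2 −= (23/20)R3 → (0, 0, 1, 0)

rank = 4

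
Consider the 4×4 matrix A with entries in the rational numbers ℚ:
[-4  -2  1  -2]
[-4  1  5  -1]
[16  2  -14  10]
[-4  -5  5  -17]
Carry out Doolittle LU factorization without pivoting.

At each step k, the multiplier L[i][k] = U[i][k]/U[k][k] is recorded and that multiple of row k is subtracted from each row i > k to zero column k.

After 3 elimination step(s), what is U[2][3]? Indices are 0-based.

[col 0] pivot -4
  R1 -= 1*R0 → (0, 3, 4, 1)  (L[1][0] := 1)
  R2 -= -4*R0 → (0, -6, -10, 2)  (L[2][0] := -4)
  R3 -= 1*R0 → (0, -3, 4, -15)  (L[3][0] := 1)
[col 1] pivot 3
  R2 -= -2*R1 → (0, 0, -2, 4)  (L[2][1] := -2)
  R3 -= -1*R1 → (0, 0, 8, -14)  (L[3][1] := -1)
[col 2] pivot -2
  R3 -= -4*R2 → (0, 0, 0, 2)  (L[3][2] := -4)

U[2][3] = 4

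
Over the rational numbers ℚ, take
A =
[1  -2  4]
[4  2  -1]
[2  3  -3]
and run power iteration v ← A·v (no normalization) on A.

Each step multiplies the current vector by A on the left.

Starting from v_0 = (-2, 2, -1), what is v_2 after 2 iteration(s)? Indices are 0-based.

v_0 = (-2, 2, -1).
v_1 = A·v_0 = (-10, -3, 5).
v_2 = A·v_1 = (16, -51, -44).

v_2 = (16, -51, -44)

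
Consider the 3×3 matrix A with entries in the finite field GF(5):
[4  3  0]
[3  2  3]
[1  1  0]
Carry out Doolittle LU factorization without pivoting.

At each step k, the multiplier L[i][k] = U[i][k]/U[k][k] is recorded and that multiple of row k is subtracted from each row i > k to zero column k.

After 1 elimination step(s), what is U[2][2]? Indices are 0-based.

U[2][2] = 0

Step 1: pivot at (0,0) is 4.
  row1 ← row1 − (2)·row0  ⇒  L[1][0]=2, U row1=(0, 1, 3)
  row2 ← row2 − (4)·row0  ⇒  L[2][0]=4, U row2=(0, 4, 0)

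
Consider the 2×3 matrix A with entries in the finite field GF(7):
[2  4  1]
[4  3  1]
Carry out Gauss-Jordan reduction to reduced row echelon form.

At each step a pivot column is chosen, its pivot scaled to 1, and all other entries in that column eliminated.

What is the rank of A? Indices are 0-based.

rank = 2

step 1: normalize row 0 (÷2) = (1, 2, 4)
  row 1: subtract 4×row0 = (0, 2, 6)
step 2: normalize row 1 (÷2) = (0, 1, 3)
  row 0: subtract 2×row1 = (1, 0, 5)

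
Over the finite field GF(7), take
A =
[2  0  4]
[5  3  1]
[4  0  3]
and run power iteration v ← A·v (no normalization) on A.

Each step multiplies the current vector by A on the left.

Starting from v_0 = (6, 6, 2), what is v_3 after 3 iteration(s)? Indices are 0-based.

v_0 = (6, 6, 2).
v_1 = A·v_0 = (6, 1, 2).
v_2 = A·v_1 = (6, 0, 2).
v_3 = A·v_2 = (6, 4, 2).

v_3 = (6, 4, 2)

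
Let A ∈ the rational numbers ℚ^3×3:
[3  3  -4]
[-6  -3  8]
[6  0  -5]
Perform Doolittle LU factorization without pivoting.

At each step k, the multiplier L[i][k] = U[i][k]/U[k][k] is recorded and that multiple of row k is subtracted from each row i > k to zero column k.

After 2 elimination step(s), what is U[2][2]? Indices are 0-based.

U[2][2] = 3

Step 1: pivot at (0,0) is 3.
  row1 ← row1 − (-2)·row0  ⇒  L[1][0]=-2, U row1=(0, 3, 0)
  row2 ← row2 − (2)·row0  ⇒  L[2][0]=2, U row2=(0, -6, 3)
Step 2: pivot at (1,1) is 3.
  row2 ← row2 − (-2)·row1  ⇒  L[2][1]=-2, U row2=(0, 0, 3)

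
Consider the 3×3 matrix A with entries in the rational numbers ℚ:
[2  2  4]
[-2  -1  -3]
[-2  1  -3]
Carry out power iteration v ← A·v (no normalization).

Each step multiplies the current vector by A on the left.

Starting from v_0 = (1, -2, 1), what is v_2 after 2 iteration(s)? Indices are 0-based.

v_0 = (1, -2, 1).
v_1 = A·v_0 = (2, -3, -7).
v_2 = A·v_1 = (-30, 20, 14).

v_2 = (-30, 20, 14)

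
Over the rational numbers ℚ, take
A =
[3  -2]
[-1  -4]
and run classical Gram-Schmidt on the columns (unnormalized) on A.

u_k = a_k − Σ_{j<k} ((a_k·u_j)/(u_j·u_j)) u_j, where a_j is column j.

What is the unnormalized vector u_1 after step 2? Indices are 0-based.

Step 1: u_0 = a_0 = (3, -1).
Step 2: u_1 = a_1 − (-1/5)·u_0 = (-7/5, -21/5).

u_1 = (-7/5, -21/5)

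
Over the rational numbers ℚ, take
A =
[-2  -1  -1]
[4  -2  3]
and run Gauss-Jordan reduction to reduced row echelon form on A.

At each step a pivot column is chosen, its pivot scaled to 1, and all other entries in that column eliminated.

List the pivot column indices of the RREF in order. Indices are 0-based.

step 1: normalize row 0 (÷-2) = (1, 1/2, 1/2)
  row 1: subtract 4×row0 = (0, -4, 1)
step 2: normalize row 1 (÷-4) = (0, 1, -1/4)
  row 0: subtract 1/2×row1 = (1, 0, 5/8)

pivot columns: 0, 1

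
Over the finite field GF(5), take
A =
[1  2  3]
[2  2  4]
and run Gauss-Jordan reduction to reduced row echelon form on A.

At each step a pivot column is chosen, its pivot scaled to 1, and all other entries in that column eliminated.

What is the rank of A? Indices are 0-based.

rank = 2

pivot(0,0)=1: scale R0 → (1, 2, 3)
  clear (1,0): R1 −= (2)R0 → (0, 3, 3)
pivot(1,1)=3: scale R1 → (0, 1, 1)
  clear (0,1): R0 −= (2)R1 → (1, 0, 1)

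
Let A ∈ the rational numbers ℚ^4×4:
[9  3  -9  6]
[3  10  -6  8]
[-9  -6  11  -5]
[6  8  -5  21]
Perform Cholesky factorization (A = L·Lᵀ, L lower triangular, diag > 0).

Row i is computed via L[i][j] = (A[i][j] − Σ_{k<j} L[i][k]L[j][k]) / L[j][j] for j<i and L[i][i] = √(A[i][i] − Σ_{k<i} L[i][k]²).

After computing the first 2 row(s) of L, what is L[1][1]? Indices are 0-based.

L[1][1] = 3

Step 1: L[0][0] = √(9) = 3.
  L[1][0] = (3) / L[0][0] = 1.
Step 2: L[1][1] = √(9) = 3.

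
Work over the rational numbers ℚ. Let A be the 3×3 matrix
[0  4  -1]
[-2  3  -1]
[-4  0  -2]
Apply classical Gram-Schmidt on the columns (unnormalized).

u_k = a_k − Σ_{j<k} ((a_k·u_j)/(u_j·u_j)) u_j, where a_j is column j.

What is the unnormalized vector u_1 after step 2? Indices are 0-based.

u_1 = (4, 12/5, -6/5)

Step 1: u_0 = a_0 = (0, -2, -4).
Step 2: u_1 = a_1 − (-3/10)·u_0 = (4, 12/5, -6/5).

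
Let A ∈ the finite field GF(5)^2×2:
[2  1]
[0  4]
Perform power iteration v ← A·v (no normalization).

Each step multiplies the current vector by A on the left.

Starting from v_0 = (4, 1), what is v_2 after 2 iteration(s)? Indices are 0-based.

v_0 = (4, 1).
v_1 = A·v_0 = (4, 4).
v_2 = A·v_1 = (2, 1).

v_2 = (2, 1)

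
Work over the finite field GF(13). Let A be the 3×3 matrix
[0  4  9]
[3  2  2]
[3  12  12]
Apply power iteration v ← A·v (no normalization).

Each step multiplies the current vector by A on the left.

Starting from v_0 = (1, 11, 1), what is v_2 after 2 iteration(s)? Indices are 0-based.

v_2 = (1, 0, 11)

v_0 = (1, 11, 1).
v_1 = A·v_0 = (1, 1, 4).
v_2 = A·v_1 = (1, 0, 11).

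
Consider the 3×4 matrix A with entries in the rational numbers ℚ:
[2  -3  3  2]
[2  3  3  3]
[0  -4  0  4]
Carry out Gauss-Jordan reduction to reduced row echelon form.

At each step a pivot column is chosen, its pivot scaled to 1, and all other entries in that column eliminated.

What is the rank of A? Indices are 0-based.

step 1: normalize row 0 (÷2) = (1, -3/2, 3/2, 1)
  row 1: subtract 2×row0 = (0, 6, 0, 1)
step 2: normalize row 1 (÷6) = (0, 1, 0, 1/6)
  row 0: subtract -3/2×row1 = (1, 0, 3/2, 5/4)
  row 2: subtract -4×row1 = (0, 0, 0, 14/3)
skip col 2 (zero from row 2)
step 3: normalize row 2 (÷14/3) = (0, 0, 0, 1)
  row 0: subtract 5/4×row2 = (1, 0, 3/2, 0)
  row 1: subtract 1/6×row2 = (0, 1, 0, 0)

rank = 3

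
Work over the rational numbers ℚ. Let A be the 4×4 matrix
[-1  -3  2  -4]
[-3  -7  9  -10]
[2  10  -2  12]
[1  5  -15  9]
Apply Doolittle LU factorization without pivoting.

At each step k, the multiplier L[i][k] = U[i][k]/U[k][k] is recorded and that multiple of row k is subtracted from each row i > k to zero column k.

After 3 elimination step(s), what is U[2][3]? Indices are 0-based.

k=0: U[0][0]=-1
  eliminate (1,0): mult=3, new row 1: (0, 2, 3, 2); set L[1][0]=3
  eliminate (2,0): mult=-2, new row 2: (0, 4, 2, 4); set L[2][0]=-2
  eliminate (3,0): mult=-1, new row 3: (0, 2, -13, 5); set L[3][0]=-1
k=1: U[1][1]=2
  eliminate (2,1): mult=2, new row 2: (0, 0, -4, 0); set L[2][1]=2
  eliminate (3,1): mult=1, new row 3: (0, 0, -16, 3); set L[3][1]=1
k=2: U[2][2]=-4
  eliminate (3,2): mult=4, new row 3: (0, 0, 0, 3); set L[3][2]=4

U[2][3] = 0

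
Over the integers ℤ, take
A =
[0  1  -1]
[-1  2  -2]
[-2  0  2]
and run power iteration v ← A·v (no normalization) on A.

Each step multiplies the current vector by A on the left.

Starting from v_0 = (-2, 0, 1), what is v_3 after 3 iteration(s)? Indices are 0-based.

v_3 = (-25, -44, 40)

v_0 = (-2, 0, 1).
v_1 = A·v_0 = (-1, 0, 6).
v_2 = A·v_1 = (-6, -11, 14).
v_3 = A·v_2 = (-25, -44, 40).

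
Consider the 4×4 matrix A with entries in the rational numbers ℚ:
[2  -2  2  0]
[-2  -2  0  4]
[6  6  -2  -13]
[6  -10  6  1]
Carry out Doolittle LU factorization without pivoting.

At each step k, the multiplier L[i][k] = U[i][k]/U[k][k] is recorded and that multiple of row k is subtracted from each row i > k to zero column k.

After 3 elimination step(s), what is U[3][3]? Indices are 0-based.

Step 1: pivot at (0,0) is 2.
  row1 ← row1 − (-1)·row0  ⇒  L[1][0]=-1, U row1=(0, -4, 2, 4)
  row2 ← row2 − (3)·row0  ⇒  L[2][0]=3, U row2=(0, 12, -8, -13)
  row3 ← row3 − (3)·row0  ⇒  L[3][0]=3, U row3=(0, -4, 0, 1)
Step 2: pivot at (1,1) is -4.
  row2 ← row2 − (-3)·row1  ⇒  L[2][1]=-3, U row2=(0, 0, -2, -1)
  row3 ← row3 − (1)·row1  ⇒  L[3][1]=1, U row3=(0, 0, -2, -3)
Step 3: pivot at (2,2) is -2.
  row3 ← row3 − (1)·row2  ⇒  L[3][2]=1, U row3=(0, 0, 0, -2)

U[3][3] = -2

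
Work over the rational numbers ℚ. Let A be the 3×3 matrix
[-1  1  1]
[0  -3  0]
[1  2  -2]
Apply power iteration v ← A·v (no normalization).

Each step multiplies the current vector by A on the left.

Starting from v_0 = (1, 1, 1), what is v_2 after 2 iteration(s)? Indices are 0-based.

v_0 = (1, 1, 1).
v_1 = A·v_0 = (1, -3, 1).
v_2 = A·v_1 = (-3, 9, -7).

v_2 = (-3, 9, -7)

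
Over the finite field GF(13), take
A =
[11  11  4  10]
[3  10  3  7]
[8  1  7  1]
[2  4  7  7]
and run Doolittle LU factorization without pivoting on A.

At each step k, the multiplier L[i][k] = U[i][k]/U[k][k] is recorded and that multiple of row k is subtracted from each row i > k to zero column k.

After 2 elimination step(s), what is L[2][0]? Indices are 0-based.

[col 0] pivot 11
  R1 -= 5*R0 → (0, 7, 9, 9)  (L[1][0] := 5)
  R2 -= 9*R0 → (0, 6, 10, 2)  (L[2][0] := 9)
  R3 -= 12*R0 → (0, 2, 11, 4)  (L[3][0] := 12)
[col 1] pivot 7
  R2 -= 12*R1 → (0, 0, 6, 11)  (L[2][1] := 12)
  R3 -= 4*R1 → (0, 0, 1, 7)  (L[3][1] := 4)

L[2][0] = 9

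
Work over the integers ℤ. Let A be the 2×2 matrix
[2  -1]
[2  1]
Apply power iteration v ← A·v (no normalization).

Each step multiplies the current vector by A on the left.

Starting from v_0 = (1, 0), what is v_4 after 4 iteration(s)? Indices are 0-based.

v_4 = (-14, 6)

v_0 = (1, 0).
v_1 = A·v_0 = (2, 2).
v_2 = A·v_1 = (2, 6).
v_3 = A·v_2 = (-2, 10).
v_4 = A·v_3 = (-14, 6).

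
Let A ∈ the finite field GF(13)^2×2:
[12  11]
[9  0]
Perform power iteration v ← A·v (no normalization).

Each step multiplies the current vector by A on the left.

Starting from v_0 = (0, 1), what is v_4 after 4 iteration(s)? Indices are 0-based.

v_0 = (0, 1).
v_1 = A·v_0 = (11, 0).
v_2 = A·v_1 = (2, 8).
v_3 = A·v_2 = (8, 5).
v_4 = A·v_3 = (8, 7).

v_4 = (8, 7)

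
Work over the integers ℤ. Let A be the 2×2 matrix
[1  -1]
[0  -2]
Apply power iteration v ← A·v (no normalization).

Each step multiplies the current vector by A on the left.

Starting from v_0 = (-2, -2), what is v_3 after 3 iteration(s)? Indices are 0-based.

v_0 = (-2, -2).
v_1 = A·v_0 = (0, 4).
v_2 = A·v_1 = (-4, -8).
v_3 = A·v_2 = (4, 16).

v_3 = (4, 16)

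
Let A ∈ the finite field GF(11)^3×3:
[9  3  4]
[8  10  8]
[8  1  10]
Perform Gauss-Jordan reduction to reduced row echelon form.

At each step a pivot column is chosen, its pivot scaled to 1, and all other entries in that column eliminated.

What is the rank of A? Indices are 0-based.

[1] R0 /= 9  ⇒  (1, 4, 9)
     R1 -= 8·R0  ⇒  (0, 0, 2)
     R2 -= 8·R0  ⇒  (0, 2, 4)
[2] R1 <-> R2
[2] R1 /= 2  ⇒  (0, 1, 2)
     R0 -= 4·R1  ⇒  (1, 0, 1)
[3] R2 /= 2  ⇒  (0, 0, 1)
     R0 -= 1·R2  ⇒  (1, 0, 0)
     R1 -= 2·R2  ⇒  (0, 1, 0)

rank = 3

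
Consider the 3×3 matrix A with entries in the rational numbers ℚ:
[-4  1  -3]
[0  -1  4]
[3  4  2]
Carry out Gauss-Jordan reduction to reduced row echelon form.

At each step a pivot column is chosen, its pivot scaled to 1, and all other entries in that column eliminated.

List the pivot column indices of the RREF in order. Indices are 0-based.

pivot(0,0)=-4: scale R0 → (1, -1/4, 3/4)
  clear (2,0): R2 −= (3)R0 → (0, 19/4, -1/4)
pivot(1,1)=-1: scale R1 → (0, 1, -4)
  clear (0,1): R0 −= (-1/4)R1 → (1, 0, -1/4)
  clear (2,1): R2 −= (19/4)R1 → (0, 0, 75/4)
pivot(2,2)=75/4: scale R2 → (0, 0, 1)
  clear (0,2): R0 −= (-1/4)R2 → (1, 0, 0)
  clear (1,2): R1 −= (-4)R2 → (0, 1, 0)

pivot columns: 0, 1, 2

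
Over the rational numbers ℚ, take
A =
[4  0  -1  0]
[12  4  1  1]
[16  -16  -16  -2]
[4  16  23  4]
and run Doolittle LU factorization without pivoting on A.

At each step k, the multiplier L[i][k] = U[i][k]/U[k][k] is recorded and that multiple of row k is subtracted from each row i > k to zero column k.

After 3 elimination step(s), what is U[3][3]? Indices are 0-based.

U[3][3] = -4

k=0: U[0][0]=4
  eliminate (1,0): mult=3, new row 1: (0, 4, 4, 1); set L[1][0]=3
  eliminate (2,0): mult=4, new row 2: (0, -16, -12, -2); set L[2][0]=4
  eliminate (3,0): mult=1, new row 3: (0, 16, 24, 4); set L[3][0]=1
k=1: U[1][1]=4
  eliminate (2,1): mult=-4, new row 2: (0, 0, 4, 2); set L[2][1]=-4
  eliminate (3,1): mult=4, new row 3: (0, 0, 8, 0); set L[3][1]=4
k=2: U[2][2]=4
  eliminate (3,2): mult=2, new row 3: (0, 0, 0, -4); set L[3][2]=2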